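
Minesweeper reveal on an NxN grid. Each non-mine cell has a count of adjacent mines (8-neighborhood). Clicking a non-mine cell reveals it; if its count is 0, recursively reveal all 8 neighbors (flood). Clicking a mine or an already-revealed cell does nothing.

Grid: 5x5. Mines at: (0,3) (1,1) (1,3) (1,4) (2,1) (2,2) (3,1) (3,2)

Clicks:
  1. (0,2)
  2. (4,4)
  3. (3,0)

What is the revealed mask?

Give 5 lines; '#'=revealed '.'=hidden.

Answer: ..#..
.....
...##
#..##
...##

Derivation:
Click 1 (0,2) count=3: revealed 1 new [(0,2)] -> total=1
Click 2 (4,4) count=0: revealed 6 new [(2,3) (2,4) (3,3) (3,4) (4,3) (4,4)] -> total=7
Click 3 (3,0) count=2: revealed 1 new [(3,0)] -> total=8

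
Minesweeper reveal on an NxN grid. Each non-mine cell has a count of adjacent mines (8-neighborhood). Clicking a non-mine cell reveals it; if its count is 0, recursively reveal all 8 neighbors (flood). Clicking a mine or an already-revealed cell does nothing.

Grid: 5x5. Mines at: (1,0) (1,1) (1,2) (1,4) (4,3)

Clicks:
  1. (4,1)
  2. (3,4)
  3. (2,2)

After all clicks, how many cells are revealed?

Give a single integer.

Answer: 10

Derivation:
Click 1 (4,1) count=0: revealed 9 new [(2,0) (2,1) (2,2) (3,0) (3,1) (3,2) (4,0) (4,1) (4,2)] -> total=9
Click 2 (3,4) count=1: revealed 1 new [(3,4)] -> total=10
Click 3 (2,2) count=2: revealed 0 new [(none)] -> total=10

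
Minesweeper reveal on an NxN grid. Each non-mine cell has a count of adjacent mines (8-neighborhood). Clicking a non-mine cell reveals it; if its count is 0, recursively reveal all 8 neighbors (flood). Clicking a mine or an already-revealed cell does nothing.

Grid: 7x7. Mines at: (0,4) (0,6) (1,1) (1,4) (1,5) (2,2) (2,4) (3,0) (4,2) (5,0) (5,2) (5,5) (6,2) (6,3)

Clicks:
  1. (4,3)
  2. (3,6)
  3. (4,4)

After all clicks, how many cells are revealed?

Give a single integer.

Click 1 (4,3) count=2: revealed 1 new [(4,3)] -> total=1
Click 2 (3,6) count=0: revealed 6 new [(2,5) (2,6) (3,5) (3,6) (4,5) (4,6)] -> total=7
Click 3 (4,4) count=1: revealed 1 new [(4,4)] -> total=8

Answer: 8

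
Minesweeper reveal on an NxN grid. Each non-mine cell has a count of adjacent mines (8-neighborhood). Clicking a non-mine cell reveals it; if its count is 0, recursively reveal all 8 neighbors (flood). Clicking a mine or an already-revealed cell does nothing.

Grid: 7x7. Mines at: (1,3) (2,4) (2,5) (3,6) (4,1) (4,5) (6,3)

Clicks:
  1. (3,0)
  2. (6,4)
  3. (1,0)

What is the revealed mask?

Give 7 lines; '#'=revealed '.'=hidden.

Answer: ###....
###....
###....
###....
.......
.......
....#..

Derivation:
Click 1 (3,0) count=1: revealed 1 new [(3,0)] -> total=1
Click 2 (6,4) count=1: revealed 1 new [(6,4)] -> total=2
Click 3 (1,0) count=0: revealed 11 new [(0,0) (0,1) (0,2) (1,0) (1,1) (1,2) (2,0) (2,1) (2,2) (3,1) (3,2)] -> total=13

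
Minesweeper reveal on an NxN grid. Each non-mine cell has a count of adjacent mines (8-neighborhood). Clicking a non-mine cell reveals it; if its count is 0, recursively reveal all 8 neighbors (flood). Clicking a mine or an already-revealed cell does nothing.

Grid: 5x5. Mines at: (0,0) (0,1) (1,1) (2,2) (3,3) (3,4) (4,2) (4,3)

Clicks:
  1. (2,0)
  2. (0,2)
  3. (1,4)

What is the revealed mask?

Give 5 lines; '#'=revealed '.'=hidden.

Click 1 (2,0) count=1: revealed 1 new [(2,0)] -> total=1
Click 2 (0,2) count=2: revealed 1 new [(0,2)] -> total=2
Click 3 (1,4) count=0: revealed 7 new [(0,3) (0,4) (1,2) (1,3) (1,4) (2,3) (2,4)] -> total=9

Answer: ..###
..###
#..##
.....
.....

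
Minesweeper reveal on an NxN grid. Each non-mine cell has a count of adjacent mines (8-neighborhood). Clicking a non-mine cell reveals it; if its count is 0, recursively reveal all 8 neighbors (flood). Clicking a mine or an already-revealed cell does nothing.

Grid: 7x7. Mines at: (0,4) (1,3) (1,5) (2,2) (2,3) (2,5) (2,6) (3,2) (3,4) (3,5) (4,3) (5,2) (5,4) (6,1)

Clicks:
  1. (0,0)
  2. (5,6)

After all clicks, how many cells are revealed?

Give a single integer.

Answer: 20

Derivation:
Click 1 (0,0) count=0: revealed 14 new [(0,0) (0,1) (0,2) (1,0) (1,1) (1,2) (2,0) (2,1) (3,0) (3,1) (4,0) (4,1) (5,0) (5,1)] -> total=14
Click 2 (5,6) count=0: revealed 6 new [(4,5) (4,6) (5,5) (5,6) (6,5) (6,6)] -> total=20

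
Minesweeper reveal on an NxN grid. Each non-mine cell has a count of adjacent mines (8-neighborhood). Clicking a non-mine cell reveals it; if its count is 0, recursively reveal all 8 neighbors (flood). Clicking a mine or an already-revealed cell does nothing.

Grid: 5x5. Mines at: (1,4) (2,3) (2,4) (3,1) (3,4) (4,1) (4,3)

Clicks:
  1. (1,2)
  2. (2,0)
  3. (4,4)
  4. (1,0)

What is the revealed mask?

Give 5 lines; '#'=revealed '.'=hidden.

Answer: ####.
####.
###..
.....
....#

Derivation:
Click 1 (1,2) count=1: revealed 1 new [(1,2)] -> total=1
Click 2 (2,0) count=1: revealed 1 new [(2,0)] -> total=2
Click 3 (4,4) count=2: revealed 1 new [(4,4)] -> total=3
Click 4 (1,0) count=0: revealed 9 new [(0,0) (0,1) (0,2) (0,3) (1,0) (1,1) (1,3) (2,1) (2,2)] -> total=12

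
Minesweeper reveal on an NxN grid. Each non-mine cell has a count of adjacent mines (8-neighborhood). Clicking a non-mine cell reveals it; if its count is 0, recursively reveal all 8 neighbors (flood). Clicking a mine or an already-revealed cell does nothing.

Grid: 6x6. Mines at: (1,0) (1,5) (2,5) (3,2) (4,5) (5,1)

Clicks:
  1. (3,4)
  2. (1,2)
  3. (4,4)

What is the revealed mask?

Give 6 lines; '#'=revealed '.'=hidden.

Answer: .####.
.####.
.####.
....#.
....#.
......

Derivation:
Click 1 (3,4) count=2: revealed 1 new [(3,4)] -> total=1
Click 2 (1,2) count=0: revealed 12 new [(0,1) (0,2) (0,3) (0,4) (1,1) (1,2) (1,3) (1,4) (2,1) (2,2) (2,3) (2,4)] -> total=13
Click 3 (4,4) count=1: revealed 1 new [(4,4)] -> total=14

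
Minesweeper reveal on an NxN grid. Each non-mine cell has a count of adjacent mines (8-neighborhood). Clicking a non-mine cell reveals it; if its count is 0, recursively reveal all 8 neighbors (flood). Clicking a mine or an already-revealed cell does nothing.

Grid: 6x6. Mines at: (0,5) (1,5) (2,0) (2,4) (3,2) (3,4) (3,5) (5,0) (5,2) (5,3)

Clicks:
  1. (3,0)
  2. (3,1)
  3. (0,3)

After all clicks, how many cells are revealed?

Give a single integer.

Answer: 15

Derivation:
Click 1 (3,0) count=1: revealed 1 new [(3,0)] -> total=1
Click 2 (3,1) count=2: revealed 1 new [(3,1)] -> total=2
Click 3 (0,3) count=0: revealed 13 new [(0,0) (0,1) (0,2) (0,3) (0,4) (1,0) (1,1) (1,2) (1,3) (1,4) (2,1) (2,2) (2,3)] -> total=15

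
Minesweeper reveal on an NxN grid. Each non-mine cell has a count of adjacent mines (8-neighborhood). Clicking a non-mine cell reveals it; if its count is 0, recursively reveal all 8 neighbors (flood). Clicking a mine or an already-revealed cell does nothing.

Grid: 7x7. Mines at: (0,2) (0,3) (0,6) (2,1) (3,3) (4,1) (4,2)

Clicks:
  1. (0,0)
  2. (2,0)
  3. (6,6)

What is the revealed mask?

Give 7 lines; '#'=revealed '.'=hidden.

Answer: ##.....
##..###
#...###
....###
...####
#######
#######

Derivation:
Click 1 (0,0) count=0: revealed 4 new [(0,0) (0,1) (1,0) (1,1)] -> total=4
Click 2 (2,0) count=1: revealed 1 new [(2,0)] -> total=5
Click 3 (6,6) count=0: revealed 27 new [(1,4) (1,5) (1,6) (2,4) (2,5) (2,6) (3,4) (3,5) (3,6) (4,3) (4,4) (4,5) (4,6) (5,0) (5,1) (5,2) (5,3) (5,4) (5,5) (5,6) (6,0) (6,1) (6,2) (6,3) (6,4) (6,5) (6,6)] -> total=32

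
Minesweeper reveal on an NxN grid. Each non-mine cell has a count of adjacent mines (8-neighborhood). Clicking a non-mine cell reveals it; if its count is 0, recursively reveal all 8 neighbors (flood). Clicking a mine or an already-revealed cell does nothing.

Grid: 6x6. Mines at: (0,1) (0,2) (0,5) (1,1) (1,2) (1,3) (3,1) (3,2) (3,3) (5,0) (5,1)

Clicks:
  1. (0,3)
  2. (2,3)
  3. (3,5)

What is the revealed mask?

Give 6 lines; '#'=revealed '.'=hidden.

Answer: ...#..
....##
...###
....##
..####
..####

Derivation:
Click 1 (0,3) count=3: revealed 1 new [(0,3)] -> total=1
Click 2 (2,3) count=4: revealed 1 new [(2,3)] -> total=2
Click 3 (3,5) count=0: revealed 14 new [(1,4) (1,5) (2,4) (2,5) (3,4) (3,5) (4,2) (4,3) (4,4) (4,5) (5,2) (5,3) (5,4) (5,5)] -> total=16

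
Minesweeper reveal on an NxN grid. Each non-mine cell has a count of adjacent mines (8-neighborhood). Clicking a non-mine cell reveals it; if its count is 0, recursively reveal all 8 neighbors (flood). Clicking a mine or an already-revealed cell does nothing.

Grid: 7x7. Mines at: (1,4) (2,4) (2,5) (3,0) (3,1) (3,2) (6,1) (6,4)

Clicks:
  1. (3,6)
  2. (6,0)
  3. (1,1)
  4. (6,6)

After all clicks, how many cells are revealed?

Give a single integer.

Answer: 27

Derivation:
Click 1 (3,6) count=1: revealed 1 new [(3,6)] -> total=1
Click 2 (6,0) count=1: revealed 1 new [(6,0)] -> total=2
Click 3 (1,1) count=0: revealed 12 new [(0,0) (0,1) (0,2) (0,3) (1,0) (1,1) (1,2) (1,3) (2,0) (2,1) (2,2) (2,3)] -> total=14
Click 4 (6,6) count=0: revealed 13 new [(3,3) (3,4) (3,5) (4,3) (4,4) (4,5) (4,6) (5,3) (5,4) (5,5) (5,6) (6,5) (6,6)] -> total=27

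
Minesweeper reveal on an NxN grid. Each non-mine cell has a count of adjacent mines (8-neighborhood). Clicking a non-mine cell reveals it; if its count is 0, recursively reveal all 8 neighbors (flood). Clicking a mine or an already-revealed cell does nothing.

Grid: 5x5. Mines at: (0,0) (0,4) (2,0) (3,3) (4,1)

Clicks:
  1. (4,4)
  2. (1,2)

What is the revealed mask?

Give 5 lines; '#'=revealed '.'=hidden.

Answer: .###.
.###.
.###.
.....
....#

Derivation:
Click 1 (4,4) count=1: revealed 1 new [(4,4)] -> total=1
Click 2 (1,2) count=0: revealed 9 new [(0,1) (0,2) (0,3) (1,1) (1,2) (1,3) (2,1) (2,2) (2,3)] -> total=10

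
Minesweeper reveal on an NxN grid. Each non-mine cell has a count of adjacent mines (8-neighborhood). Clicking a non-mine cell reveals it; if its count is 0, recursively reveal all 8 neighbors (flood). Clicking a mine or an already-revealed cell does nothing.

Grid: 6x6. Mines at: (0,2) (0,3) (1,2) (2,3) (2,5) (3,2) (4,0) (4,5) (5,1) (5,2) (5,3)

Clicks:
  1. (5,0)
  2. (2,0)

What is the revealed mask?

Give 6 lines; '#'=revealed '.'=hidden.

Click 1 (5,0) count=2: revealed 1 new [(5,0)] -> total=1
Click 2 (2,0) count=0: revealed 8 new [(0,0) (0,1) (1,0) (1,1) (2,0) (2,1) (3,0) (3,1)] -> total=9

Answer: ##....
##....
##....
##....
......
#.....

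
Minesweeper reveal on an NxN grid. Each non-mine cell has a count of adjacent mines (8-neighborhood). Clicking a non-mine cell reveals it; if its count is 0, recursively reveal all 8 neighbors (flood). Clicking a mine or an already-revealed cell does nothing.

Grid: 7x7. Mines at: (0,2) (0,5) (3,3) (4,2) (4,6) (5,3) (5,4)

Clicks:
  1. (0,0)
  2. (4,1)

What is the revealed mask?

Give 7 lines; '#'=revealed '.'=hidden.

Click 1 (0,0) count=0: revealed 19 new [(0,0) (0,1) (1,0) (1,1) (1,2) (2,0) (2,1) (2,2) (3,0) (3,1) (3,2) (4,0) (4,1) (5,0) (5,1) (5,2) (6,0) (6,1) (6,2)] -> total=19
Click 2 (4,1) count=1: revealed 0 new [(none)] -> total=19

Answer: ##.....
###....
###....
###....
##.....
###....
###....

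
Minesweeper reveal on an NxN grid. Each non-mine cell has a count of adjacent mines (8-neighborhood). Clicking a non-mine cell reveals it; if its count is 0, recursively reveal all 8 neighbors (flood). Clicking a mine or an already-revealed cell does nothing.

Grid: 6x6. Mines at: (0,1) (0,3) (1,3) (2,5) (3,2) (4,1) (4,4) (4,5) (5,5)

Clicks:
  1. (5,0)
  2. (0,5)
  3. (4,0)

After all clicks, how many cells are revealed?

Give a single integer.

Answer: 6

Derivation:
Click 1 (5,0) count=1: revealed 1 new [(5,0)] -> total=1
Click 2 (0,5) count=0: revealed 4 new [(0,4) (0,5) (1,4) (1,5)] -> total=5
Click 3 (4,0) count=1: revealed 1 new [(4,0)] -> total=6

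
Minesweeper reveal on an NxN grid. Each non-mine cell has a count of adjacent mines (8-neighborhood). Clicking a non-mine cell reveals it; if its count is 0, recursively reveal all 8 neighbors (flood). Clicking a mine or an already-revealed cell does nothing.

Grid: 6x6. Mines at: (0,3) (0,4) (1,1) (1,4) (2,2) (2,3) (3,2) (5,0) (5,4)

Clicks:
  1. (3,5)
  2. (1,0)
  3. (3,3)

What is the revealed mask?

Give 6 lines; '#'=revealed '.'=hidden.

Click 1 (3,5) count=0: revealed 6 new [(2,4) (2,5) (3,4) (3,5) (4,4) (4,5)] -> total=6
Click 2 (1,0) count=1: revealed 1 new [(1,0)] -> total=7
Click 3 (3,3) count=3: revealed 1 new [(3,3)] -> total=8

Answer: ......
#.....
....##
...###
....##
......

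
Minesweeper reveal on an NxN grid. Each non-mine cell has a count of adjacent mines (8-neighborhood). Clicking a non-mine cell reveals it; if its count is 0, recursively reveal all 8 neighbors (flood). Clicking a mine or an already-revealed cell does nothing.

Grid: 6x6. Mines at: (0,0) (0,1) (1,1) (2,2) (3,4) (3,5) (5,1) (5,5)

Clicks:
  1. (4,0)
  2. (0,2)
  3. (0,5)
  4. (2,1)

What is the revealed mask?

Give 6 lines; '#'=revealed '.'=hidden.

Answer: ..####
..####
.#.###
......
#.....
......

Derivation:
Click 1 (4,0) count=1: revealed 1 new [(4,0)] -> total=1
Click 2 (0,2) count=2: revealed 1 new [(0,2)] -> total=2
Click 3 (0,5) count=0: revealed 10 new [(0,3) (0,4) (0,5) (1,2) (1,3) (1,4) (1,5) (2,3) (2,4) (2,5)] -> total=12
Click 4 (2,1) count=2: revealed 1 new [(2,1)] -> total=13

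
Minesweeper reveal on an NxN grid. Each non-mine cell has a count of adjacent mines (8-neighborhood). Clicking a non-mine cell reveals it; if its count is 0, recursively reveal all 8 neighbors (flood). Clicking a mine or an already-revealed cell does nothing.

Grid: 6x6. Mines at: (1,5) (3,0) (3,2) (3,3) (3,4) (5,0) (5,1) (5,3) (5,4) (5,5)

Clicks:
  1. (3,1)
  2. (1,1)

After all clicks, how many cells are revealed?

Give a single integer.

Click 1 (3,1) count=2: revealed 1 new [(3,1)] -> total=1
Click 2 (1,1) count=0: revealed 15 new [(0,0) (0,1) (0,2) (0,3) (0,4) (1,0) (1,1) (1,2) (1,3) (1,4) (2,0) (2,1) (2,2) (2,3) (2,4)] -> total=16

Answer: 16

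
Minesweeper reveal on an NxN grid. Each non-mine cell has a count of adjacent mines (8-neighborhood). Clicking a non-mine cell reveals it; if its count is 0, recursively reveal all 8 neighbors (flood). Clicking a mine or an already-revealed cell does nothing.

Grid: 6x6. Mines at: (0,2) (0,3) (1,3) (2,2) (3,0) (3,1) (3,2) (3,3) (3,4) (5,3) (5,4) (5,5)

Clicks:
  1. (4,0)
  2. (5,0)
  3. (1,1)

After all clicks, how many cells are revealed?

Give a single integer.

Answer: 7

Derivation:
Click 1 (4,0) count=2: revealed 1 new [(4,0)] -> total=1
Click 2 (5,0) count=0: revealed 5 new [(4,1) (4,2) (5,0) (5,1) (5,2)] -> total=6
Click 3 (1,1) count=2: revealed 1 new [(1,1)] -> total=7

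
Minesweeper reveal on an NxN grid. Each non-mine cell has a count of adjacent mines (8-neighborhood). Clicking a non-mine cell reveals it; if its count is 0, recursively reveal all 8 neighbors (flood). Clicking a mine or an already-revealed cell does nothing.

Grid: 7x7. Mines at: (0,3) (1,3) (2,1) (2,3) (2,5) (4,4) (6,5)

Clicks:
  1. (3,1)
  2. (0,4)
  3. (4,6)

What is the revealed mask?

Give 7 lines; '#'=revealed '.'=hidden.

Answer: ....#..
.......
.......
.#...##
.....##
.....##
.......

Derivation:
Click 1 (3,1) count=1: revealed 1 new [(3,1)] -> total=1
Click 2 (0,4) count=2: revealed 1 new [(0,4)] -> total=2
Click 3 (4,6) count=0: revealed 6 new [(3,5) (3,6) (4,5) (4,6) (5,5) (5,6)] -> total=8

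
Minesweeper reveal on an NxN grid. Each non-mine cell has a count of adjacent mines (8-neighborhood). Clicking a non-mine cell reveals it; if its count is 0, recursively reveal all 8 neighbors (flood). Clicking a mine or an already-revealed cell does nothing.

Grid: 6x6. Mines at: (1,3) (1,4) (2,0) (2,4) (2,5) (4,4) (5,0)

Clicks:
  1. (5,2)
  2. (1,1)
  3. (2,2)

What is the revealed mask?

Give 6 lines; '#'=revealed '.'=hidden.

Click 1 (5,2) count=0: revealed 12 new [(2,1) (2,2) (2,3) (3,1) (3,2) (3,3) (4,1) (4,2) (4,3) (5,1) (5,2) (5,3)] -> total=12
Click 2 (1,1) count=1: revealed 1 new [(1,1)] -> total=13
Click 3 (2,2) count=1: revealed 0 new [(none)] -> total=13

Answer: ......
.#....
.###..
.###..
.###..
.###..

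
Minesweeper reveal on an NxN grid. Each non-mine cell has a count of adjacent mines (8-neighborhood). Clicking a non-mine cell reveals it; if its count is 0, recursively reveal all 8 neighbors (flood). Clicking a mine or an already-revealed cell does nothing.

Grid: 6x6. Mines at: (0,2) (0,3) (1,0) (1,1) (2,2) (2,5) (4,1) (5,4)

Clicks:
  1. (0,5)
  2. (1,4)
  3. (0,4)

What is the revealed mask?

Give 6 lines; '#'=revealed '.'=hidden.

Click 1 (0,5) count=0: revealed 4 new [(0,4) (0,5) (1,4) (1,5)] -> total=4
Click 2 (1,4) count=2: revealed 0 new [(none)] -> total=4
Click 3 (0,4) count=1: revealed 0 new [(none)] -> total=4

Answer: ....##
....##
......
......
......
......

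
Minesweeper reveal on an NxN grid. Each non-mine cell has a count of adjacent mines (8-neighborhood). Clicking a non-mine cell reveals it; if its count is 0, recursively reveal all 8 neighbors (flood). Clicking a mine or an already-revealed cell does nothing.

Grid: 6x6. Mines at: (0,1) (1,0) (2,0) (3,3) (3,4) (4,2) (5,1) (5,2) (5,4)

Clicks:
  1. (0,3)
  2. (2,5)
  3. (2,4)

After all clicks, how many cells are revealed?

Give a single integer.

Answer: 12

Derivation:
Click 1 (0,3) count=0: revealed 12 new [(0,2) (0,3) (0,4) (0,5) (1,2) (1,3) (1,4) (1,5) (2,2) (2,3) (2,4) (2,5)] -> total=12
Click 2 (2,5) count=1: revealed 0 new [(none)] -> total=12
Click 3 (2,4) count=2: revealed 0 new [(none)] -> total=12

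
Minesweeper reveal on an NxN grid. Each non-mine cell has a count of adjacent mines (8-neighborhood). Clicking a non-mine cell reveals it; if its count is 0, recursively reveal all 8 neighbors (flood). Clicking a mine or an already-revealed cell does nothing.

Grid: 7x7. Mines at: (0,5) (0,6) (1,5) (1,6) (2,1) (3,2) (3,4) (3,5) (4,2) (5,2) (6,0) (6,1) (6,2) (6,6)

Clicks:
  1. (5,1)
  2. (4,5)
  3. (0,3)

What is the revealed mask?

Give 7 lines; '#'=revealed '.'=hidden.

Answer: #####..
#####..
..###..
.......
.....#.
.#.....
.......

Derivation:
Click 1 (5,1) count=5: revealed 1 new [(5,1)] -> total=1
Click 2 (4,5) count=2: revealed 1 new [(4,5)] -> total=2
Click 3 (0,3) count=0: revealed 13 new [(0,0) (0,1) (0,2) (0,3) (0,4) (1,0) (1,1) (1,2) (1,3) (1,4) (2,2) (2,3) (2,4)] -> total=15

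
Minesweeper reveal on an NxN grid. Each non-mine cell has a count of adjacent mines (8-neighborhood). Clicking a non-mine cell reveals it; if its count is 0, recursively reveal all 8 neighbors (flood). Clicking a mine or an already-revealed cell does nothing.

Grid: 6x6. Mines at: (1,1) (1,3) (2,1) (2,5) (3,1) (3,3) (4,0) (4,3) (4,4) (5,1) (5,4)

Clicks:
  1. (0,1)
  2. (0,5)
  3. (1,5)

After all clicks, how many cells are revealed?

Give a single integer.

Click 1 (0,1) count=1: revealed 1 new [(0,1)] -> total=1
Click 2 (0,5) count=0: revealed 4 new [(0,4) (0,5) (1,4) (1,5)] -> total=5
Click 3 (1,5) count=1: revealed 0 new [(none)] -> total=5

Answer: 5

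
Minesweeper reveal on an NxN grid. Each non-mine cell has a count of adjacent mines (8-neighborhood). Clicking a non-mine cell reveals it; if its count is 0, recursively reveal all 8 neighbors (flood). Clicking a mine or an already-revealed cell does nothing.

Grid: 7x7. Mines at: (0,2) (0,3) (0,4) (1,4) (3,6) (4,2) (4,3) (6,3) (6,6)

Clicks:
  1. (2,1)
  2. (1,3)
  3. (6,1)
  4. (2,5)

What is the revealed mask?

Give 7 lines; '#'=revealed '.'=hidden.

Answer: ##.....
####...
####.#.
####...
##.....
###....
###....

Derivation:
Click 1 (2,1) count=0: revealed 22 new [(0,0) (0,1) (1,0) (1,1) (1,2) (1,3) (2,0) (2,1) (2,2) (2,3) (3,0) (3,1) (3,2) (3,3) (4,0) (4,1) (5,0) (5,1) (5,2) (6,0) (6,1) (6,2)] -> total=22
Click 2 (1,3) count=4: revealed 0 new [(none)] -> total=22
Click 3 (6,1) count=0: revealed 0 new [(none)] -> total=22
Click 4 (2,5) count=2: revealed 1 new [(2,5)] -> total=23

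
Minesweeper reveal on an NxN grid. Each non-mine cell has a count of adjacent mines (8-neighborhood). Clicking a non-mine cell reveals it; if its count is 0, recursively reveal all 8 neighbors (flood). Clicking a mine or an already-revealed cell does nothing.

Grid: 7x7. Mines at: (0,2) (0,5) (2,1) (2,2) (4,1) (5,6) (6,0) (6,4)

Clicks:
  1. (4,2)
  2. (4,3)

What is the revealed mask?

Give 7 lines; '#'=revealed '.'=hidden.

Answer: .......
...####
...####
..#####
..#####
..####.
.......

Derivation:
Click 1 (4,2) count=1: revealed 1 new [(4,2)] -> total=1
Click 2 (4,3) count=0: revealed 21 new [(1,3) (1,4) (1,5) (1,6) (2,3) (2,4) (2,5) (2,6) (3,2) (3,3) (3,4) (3,5) (3,6) (4,3) (4,4) (4,5) (4,6) (5,2) (5,3) (5,4) (5,5)] -> total=22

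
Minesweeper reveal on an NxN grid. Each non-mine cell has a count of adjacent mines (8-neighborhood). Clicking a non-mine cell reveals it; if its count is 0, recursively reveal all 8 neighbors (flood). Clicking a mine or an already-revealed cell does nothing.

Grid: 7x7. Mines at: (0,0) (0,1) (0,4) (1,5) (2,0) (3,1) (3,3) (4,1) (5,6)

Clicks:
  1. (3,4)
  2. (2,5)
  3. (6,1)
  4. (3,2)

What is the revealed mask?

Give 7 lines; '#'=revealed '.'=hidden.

Answer: .......
.......
.....#.
..#.#..
..####.
######.
######.

Derivation:
Click 1 (3,4) count=1: revealed 1 new [(3,4)] -> total=1
Click 2 (2,5) count=1: revealed 1 new [(2,5)] -> total=2
Click 3 (6,1) count=0: revealed 16 new [(4,2) (4,3) (4,4) (4,5) (5,0) (5,1) (5,2) (5,3) (5,4) (5,5) (6,0) (6,1) (6,2) (6,3) (6,4) (6,5)] -> total=18
Click 4 (3,2) count=3: revealed 1 new [(3,2)] -> total=19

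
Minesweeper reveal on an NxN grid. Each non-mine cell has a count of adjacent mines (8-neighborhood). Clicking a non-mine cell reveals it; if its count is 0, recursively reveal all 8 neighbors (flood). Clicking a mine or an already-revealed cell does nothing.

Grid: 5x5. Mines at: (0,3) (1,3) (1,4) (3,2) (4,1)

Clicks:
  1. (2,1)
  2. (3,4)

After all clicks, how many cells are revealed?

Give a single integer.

Click 1 (2,1) count=1: revealed 1 new [(2,1)] -> total=1
Click 2 (3,4) count=0: revealed 6 new [(2,3) (2,4) (3,3) (3,4) (4,3) (4,4)] -> total=7

Answer: 7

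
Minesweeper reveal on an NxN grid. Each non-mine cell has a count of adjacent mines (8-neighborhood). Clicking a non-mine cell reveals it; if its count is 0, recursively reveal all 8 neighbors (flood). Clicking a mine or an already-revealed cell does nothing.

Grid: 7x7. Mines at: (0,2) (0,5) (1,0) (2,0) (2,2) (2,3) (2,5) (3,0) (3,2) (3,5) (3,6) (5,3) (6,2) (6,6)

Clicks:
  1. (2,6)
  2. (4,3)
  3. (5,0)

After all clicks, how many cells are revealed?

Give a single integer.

Answer: 8

Derivation:
Click 1 (2,6) count=3: revealed 1 new [(2,6)] -> total=1
Click 2 (4,3) count=2: revealed 1 new [(4,3)] -> total=2
Click 3 (5,0) count=0: revealed 6 new [(4,0) (4,1) (5,0) (5,1) (6,0) (6,1)] -> total=8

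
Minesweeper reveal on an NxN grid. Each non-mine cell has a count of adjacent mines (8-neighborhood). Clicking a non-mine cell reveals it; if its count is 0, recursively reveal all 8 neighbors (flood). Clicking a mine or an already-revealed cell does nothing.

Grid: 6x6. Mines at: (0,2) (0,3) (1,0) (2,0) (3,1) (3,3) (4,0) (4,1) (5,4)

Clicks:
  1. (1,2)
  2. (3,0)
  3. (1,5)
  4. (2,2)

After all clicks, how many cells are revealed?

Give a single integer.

Click 1 (1,2) count=2: revealed 1 new [(1,2)] -> total=1
Click 2 (3,0) count=4: revealed 1 new [(3,0)] -> total=2
Click 3 (1,5) count=0: revealed 10 new [(0,4) (0,5) (1,4) (1,5) (2,4) (2,5) (3,4) (3,5) (4,4) (4,5)] -> total=12
Click 4 (2,2) count=2: revealed 1 new [(2,2)] -> total=13

Answer: 13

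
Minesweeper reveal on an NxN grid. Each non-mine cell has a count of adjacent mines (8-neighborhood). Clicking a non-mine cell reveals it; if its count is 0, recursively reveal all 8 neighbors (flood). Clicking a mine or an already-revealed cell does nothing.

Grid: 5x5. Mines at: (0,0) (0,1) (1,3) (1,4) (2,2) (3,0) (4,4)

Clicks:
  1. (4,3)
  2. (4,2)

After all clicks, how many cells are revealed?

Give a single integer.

Answer: 6

Derivation:
Click 1 (4,3) count=1: revealed 1 new [(4,3)] -> total=1
Click 2 (4,2) count=0: revealed 5 new [(3,1) (3,2) (3,3) (4,1) (4,2)] -> total=6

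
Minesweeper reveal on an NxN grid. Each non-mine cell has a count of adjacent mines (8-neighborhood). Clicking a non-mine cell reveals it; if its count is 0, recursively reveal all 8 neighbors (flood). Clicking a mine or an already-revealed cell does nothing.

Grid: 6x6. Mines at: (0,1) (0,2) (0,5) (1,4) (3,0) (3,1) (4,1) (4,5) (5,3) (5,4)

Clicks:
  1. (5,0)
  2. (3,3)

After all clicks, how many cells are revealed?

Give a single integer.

Answer: 10

Derivation:
Click 1 (5,0) count=1: revealed 1 new [(5,0)] -> total=1
Click 2 (3,3) count=0: revealed 9 new [(2,2) (2,3) (2,4) (3,2) (3,3) (3,4) (4,2) (4,3) (4,4)] -> total=10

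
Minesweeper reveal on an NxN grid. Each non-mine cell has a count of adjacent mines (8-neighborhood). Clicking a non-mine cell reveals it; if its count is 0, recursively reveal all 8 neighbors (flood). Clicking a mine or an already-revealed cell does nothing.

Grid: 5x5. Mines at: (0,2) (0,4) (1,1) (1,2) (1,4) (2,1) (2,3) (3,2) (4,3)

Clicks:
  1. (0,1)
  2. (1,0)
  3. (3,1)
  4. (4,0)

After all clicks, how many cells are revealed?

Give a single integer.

Click 1 (0,1) count=3: revealed 1 new [(0,1)] -> total=1
Click 2 (1,0) count=2: revealed 1 new [(1,0)] -> total=2
Click 3 (3,1) count=2: revealed 1 new [(3,1)] -> total=3
Click 4 (4,0) count=0: revealed 3 new [(3,0) (4,0) (4,1)] -> total=6

Answer: 6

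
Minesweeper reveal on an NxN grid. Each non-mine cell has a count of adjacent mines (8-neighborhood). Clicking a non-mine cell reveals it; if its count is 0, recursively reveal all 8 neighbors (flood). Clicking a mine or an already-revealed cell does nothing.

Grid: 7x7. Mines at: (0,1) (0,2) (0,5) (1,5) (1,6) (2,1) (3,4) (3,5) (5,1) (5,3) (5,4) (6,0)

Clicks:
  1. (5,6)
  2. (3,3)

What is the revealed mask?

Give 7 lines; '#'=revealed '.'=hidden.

Answer: .......
.......
.......
...#...
.....##
.....##
.....##

Derivation:
Click 1 (5,6) count=0: revealed 6 new [(4,5) (4,6) (5,5) (5,6) (6,5) (6,6)] -> total=6
Click 2 (3,3) count=1: revealed 1 new [(3,3)] -> total=7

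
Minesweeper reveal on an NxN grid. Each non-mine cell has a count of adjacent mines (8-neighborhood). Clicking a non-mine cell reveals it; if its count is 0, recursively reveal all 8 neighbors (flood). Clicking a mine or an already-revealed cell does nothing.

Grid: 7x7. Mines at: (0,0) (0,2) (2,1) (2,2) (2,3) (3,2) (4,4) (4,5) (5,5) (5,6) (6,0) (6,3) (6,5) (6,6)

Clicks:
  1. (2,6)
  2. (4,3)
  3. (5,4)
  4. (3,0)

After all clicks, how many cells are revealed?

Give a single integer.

Answer: 17

Derivation:
Click 1 (2,6) count=0: revealed 14 new [(0,3) (0,4) (0,5) (0,6) (1,3) (1,4) (1,5) (1,6) (2,4) (2,5) (2,6) (3,4) (3,5) (3,6)] -> total=14
Click 2 (4,3) count=2: revealed 1 new [(4,3)] -> total=15
Click 3 (5,4) count=5: revealed 1 new [(5,4)] -> total=16
Click 4 (3,0) count=1: revealed 1 new [(3,0)] -> total=17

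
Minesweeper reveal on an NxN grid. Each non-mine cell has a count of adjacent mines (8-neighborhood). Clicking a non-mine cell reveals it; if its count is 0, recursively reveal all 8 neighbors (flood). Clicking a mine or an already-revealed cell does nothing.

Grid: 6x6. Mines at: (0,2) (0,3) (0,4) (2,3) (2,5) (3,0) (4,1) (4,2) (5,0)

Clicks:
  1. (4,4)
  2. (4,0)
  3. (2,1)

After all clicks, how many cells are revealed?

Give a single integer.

Answer: 11

Derivation:
Click 1 (4,4) count=0: revealed 9 new [(3,3) (3,4) (3,5) (4,3) (4,4) (4,5) (5,3) (5,4) (5,5)] -> total=9
Click 2 (4,0) count=3: revealed 1 new [(4,0)] -> total=10
Click 3 (2,1) count=1: revealed 1 new [(2,1)] -> total=11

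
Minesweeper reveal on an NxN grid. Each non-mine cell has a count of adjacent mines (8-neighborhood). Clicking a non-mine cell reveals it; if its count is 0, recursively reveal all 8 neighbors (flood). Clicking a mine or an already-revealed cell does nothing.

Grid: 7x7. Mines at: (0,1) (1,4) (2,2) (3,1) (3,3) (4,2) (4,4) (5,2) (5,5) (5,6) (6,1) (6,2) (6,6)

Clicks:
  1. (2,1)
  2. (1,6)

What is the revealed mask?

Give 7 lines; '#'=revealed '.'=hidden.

Click 1 (2,1) count=2: revealed 1 new [(2,1)] -> total=1
Click 2 (1,6) count=0: revealed 10 new [(0,5) (0,6) (1,5) (1,6) (2,5) (2,6) (3,5) (3,6) (4,5) (4,6)] -> total=11

Answer: .....##
.....##
.#...##
.....##
.....##
.......
.......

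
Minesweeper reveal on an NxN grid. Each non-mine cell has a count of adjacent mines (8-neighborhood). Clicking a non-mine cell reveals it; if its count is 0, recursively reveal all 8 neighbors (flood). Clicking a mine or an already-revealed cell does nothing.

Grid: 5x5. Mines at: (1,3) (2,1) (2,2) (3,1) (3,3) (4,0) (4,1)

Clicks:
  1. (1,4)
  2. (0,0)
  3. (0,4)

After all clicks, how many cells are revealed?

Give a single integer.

Answer: 8

Derivation:
Click 1 (1,4) count=1: revealed 1 new [(1,4)] -> total=1
Click 2 (0,0) count=0: revealed 6 new [(0,0) (0,1) (0,2) (1,0) (1,1) (1,2)] -> total=7
Click 3 (0,4) count=1: revealed 1 new [(0,4)] -> total=8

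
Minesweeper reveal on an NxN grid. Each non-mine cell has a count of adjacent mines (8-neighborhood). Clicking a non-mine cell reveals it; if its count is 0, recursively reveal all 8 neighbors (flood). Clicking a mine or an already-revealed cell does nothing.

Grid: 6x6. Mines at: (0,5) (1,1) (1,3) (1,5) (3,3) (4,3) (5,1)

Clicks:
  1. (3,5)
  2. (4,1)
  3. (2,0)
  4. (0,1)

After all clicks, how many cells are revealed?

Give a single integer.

Answer: 11

Derivation:
Click 1 (3,5) count=0: revealed 8 new [(2,4) (2,5) (3,4) (3,5) (4,4) (4,5) (5,4) (5,5)] -> total=8
Click 2 (4,1) count=1: revealed 1 new [(4,1)] -> total=9
Click 3 (2,0) count=1: revealed 1 new [(2,0)] -> total=10
Click 4 (0,1) count=1: revealed 1 new [(0,1)] -> total=11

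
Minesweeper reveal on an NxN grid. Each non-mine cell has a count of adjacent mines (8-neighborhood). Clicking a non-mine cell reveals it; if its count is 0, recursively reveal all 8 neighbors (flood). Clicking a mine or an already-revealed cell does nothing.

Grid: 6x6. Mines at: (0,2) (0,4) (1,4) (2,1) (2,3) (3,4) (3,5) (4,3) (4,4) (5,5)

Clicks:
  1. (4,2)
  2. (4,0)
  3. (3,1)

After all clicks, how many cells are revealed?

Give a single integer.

Answer: 9

Derivation:
Click 1 (4,2) count=1: revealed 1 new [(4,2)] -> total=1
Click 2 (4,0) count=0: revealed 8 new [(3,0) (3,1) (3,2) (4,0) (4,1) (5,0) (5,1) (5,2)] -> total=9
Click 3 (3,1) count=1: revealed 0 new [(none)] -> total=9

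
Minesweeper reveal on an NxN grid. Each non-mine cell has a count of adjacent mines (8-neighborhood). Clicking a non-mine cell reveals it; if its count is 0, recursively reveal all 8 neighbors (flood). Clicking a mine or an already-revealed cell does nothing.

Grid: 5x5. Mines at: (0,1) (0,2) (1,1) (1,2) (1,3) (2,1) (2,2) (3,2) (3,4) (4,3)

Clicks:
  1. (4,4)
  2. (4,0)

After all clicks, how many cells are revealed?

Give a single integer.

Click 1 (4,4) count=2: revealed 1 new [(4,4)] -> total=1
Click 2 (4,0) count=0: revealed 4 new [(3,0) (3,1) (4,0) (4,1)] -> total=5

Answer: 5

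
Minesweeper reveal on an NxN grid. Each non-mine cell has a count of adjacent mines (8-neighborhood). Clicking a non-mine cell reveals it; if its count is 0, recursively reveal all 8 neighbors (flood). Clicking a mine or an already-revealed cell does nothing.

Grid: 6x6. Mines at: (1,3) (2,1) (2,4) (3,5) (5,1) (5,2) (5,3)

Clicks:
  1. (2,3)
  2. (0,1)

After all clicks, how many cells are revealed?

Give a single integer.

Answer: 7

Derivation:
Click 1 (2,3) count=2: revealed 1 new [(2,3)] -> total=1
Click 2 (0,1) count=0: revealed 6 new [(0,0) (0,1) (0,2) (1,0) (1,1) (1,2)] -> total=7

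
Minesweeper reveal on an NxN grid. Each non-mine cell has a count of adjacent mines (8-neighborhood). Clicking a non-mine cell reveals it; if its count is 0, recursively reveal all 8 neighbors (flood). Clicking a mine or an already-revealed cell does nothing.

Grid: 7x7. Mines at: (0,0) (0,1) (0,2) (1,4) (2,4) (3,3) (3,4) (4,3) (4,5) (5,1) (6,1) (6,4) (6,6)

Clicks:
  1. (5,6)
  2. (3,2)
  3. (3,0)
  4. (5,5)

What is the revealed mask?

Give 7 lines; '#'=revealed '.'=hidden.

Click 1 (5,6) count=2: revealed 1 new [(5,6)] -> total=1
Click 2 (3,2) count=2: revealed 1 new [(3,2)] -> total=2
Click 3 (3,0) count=0: revealed 11 new [(1,0) (1,1) (1,2) (2,0) (2,1) (2,2) (3,0) (3,1) (4,0) (4,1) (4,2)] -> total=13
Click 4 (5,5) count=3: revealed 1 new [(5,5)] -> total=14

Answer: .......
###....
###....
###....
###....
.....##
.......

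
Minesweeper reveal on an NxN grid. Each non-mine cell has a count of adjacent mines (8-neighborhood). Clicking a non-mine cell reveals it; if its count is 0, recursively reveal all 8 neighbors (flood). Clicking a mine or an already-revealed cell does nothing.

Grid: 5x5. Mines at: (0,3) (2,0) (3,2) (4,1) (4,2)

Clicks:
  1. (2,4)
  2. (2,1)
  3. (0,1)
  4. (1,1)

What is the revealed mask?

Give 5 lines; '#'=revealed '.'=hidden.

Answer: ###..
#####
.#.##
...##
...##

Derivation:
Click 1 (2,4) count=0: revealed 8 new [(1,3) (1,4) (2,3) (2,4) (3,3) (3,4) (4,3) (4,4)] -> total=8
Click 2 (2,1) count=2: revealed 1 new [(2,1)] -> total=9
Click 3 (0,1) count=0: revealed 6 new [(0,0) (0,1) (0,2) (1,0) (1,1) (1,2)] -> total=15
Click 4 (1,1) count=1: revealed 0 new [(none)] -> total=15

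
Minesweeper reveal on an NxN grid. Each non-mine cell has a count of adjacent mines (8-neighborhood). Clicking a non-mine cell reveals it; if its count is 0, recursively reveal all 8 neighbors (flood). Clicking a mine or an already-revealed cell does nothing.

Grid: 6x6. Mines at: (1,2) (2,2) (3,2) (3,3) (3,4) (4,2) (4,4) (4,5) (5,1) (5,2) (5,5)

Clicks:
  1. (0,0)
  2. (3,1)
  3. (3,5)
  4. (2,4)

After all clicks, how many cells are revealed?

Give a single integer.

Answer: 12

Derivation:
Click 1 (0,0) count=0: revealed 10 new [(0,0) (0,1) (1,0) (1,1) (2,0) (2,1) (3,0) (3,1) (4,0) (4,1)] -> total=10
Click 2 (3,1) count=3: revealed 0 new [(none)] -> total=10
Click 3 (3,5) count=3: revealed 1 new [(3,5)] -> total=11
Click 4 (2,4) count=2: revealed 1 new [(2,4)] -> total=12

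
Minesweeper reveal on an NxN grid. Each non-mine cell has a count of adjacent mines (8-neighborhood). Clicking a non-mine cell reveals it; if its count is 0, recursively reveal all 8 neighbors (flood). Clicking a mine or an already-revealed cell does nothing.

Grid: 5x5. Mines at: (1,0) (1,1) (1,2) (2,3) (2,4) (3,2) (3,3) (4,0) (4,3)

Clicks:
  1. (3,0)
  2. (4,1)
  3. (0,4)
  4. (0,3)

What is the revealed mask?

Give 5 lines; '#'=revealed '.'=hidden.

Answer: ...##
...##
.....
#....
.#...

Derivation:
Click 1 (3,0) count=1: revealed 1 new [(3,0)] -> total=1
Click 2 (4,1) count=2: revealed 1 new [(4,1)] -> total=2
Click 3 (0,4) count=0: revealed 4 new [(0,3) (0,4) (1,3) (1,4)] -> total=6
Click 4 (0,3) count=1: revealed 0 new [(none)] -> total=6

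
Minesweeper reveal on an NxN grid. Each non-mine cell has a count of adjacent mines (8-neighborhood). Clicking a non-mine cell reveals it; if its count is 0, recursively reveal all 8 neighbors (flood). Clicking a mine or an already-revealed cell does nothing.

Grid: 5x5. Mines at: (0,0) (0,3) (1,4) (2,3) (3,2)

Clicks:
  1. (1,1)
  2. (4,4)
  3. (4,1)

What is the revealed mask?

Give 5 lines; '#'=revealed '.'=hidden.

Click 1 (1,1) count=1: revealed 1 new [(1,1)] -> total=1
Click 2 (4,4) count=0: revealed 4 new [(3,3) (3,4) (4,3) (4,4)] -> total=5
Click 3 (4,1) count=1: revealed 1 new [(4,1)] -> total=6

Answer: .....
.#...
.....
...##
.#.##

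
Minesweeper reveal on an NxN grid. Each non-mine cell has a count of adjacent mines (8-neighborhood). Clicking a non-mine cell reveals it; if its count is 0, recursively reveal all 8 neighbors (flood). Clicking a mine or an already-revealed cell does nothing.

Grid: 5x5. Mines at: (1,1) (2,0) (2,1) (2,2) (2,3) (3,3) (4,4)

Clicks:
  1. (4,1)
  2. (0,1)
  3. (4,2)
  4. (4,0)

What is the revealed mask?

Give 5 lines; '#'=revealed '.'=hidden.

Click 1 (4,1) count=0: revealed 6 new [(3,0) (3,1) (3,2) (4,0) (4,1) (4,2)] -> total=6
Click 2 (0,1) count=1: revealed 1 new [(0,1)] -> total=7
Click 3 (4,2) count=1: revealed 0 new [(none)] -> total=7
Click 4 (4,0) count=0: revealed 0 new [(none)] -> total=7

Answer: .#...
.....
.....
###..
###..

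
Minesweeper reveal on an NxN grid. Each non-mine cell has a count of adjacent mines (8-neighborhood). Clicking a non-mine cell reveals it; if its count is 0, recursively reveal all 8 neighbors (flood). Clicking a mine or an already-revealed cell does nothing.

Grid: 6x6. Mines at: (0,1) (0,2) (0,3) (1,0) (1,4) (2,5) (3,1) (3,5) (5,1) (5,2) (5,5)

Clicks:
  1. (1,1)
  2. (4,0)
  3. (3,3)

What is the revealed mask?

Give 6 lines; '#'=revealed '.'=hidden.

Click 1 (1,1) count=3: revealed 1 new [(1,1)] -> total=1
Click 2 (4,0) count=2: revealed 1 new [(4,0)] -> total=2
Click 3 (3,3) count=0: revealed 9 new [(2,2) (2,3) (2,4) (3,2) (3,3) (3,4) (4,2) (4,3) (4,4)] -> total=11

Answer: ......
.#....
..###.
..###.
#.###.
......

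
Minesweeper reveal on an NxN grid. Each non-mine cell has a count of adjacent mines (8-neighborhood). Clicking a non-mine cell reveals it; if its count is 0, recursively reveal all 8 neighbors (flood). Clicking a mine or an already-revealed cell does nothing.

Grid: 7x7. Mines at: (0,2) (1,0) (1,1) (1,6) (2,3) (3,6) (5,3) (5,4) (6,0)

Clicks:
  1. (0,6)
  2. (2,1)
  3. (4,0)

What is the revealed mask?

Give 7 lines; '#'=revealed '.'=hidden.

Click 1 (0,6) count=1: revealed 1 new [(0,6)] -> total=1
Click 2 (2,1) count=2: revealed 1 new [(2,1)] -> total=2
Click 3 (4,0) count=0: revealed 11 new [(2,0) (2,2) (3,0) (3,1) (3,2) (4,0) (4,1) (4,2) (5,0) (5,1) (5,2)] -> total=13

Answer: ......#
.......
###....
###....
###....
###....
.......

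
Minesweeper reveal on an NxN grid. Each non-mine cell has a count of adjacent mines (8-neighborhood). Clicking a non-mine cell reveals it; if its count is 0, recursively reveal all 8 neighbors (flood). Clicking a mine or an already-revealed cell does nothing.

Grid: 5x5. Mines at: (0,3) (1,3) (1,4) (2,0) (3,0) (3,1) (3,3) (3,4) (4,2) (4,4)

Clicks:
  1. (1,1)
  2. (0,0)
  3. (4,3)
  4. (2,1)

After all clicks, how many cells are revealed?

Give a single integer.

Click 1 (1,1) count=1: revealed 1 new [(1,1)] -> total=1
Click 2 (0,0) count=0: revealed 5 new [(0,0) (0,1) (0,2) (1,0) (1,2)] -> total=6
Click 3 (4,3) count=4: revealed 1 new [(4,3)] -> total=7
Click 4 (2,1) count=3: revealed 1 new [(2,1)] -> total=8

Answer: 8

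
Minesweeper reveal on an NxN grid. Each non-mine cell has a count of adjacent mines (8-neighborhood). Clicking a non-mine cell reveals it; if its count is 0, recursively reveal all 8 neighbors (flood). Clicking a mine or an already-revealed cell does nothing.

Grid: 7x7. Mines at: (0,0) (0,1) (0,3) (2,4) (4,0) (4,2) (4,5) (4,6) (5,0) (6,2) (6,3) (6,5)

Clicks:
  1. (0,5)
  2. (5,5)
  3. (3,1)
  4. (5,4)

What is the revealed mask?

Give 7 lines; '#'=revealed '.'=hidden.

Click 1 (0,5) count=0: revealed 10 new [(0,4) (0,5) (0,6) (1,4) (1,5) (1,6) (2,5) (2,6) (3,5) (3,6)] -> total=10
Click 2 (5,5) count=3: revealed 1 new [(5,5)] -> total=11
Click 3 (3,1) count=2: revealed 1 new [(3,1)] -> total=12
Click 4 (5,4) count=3: revealed 1 new [(5,4)] -> total=13

Answer: ....###
....###
.....##
.#...##
.......
....##.
.......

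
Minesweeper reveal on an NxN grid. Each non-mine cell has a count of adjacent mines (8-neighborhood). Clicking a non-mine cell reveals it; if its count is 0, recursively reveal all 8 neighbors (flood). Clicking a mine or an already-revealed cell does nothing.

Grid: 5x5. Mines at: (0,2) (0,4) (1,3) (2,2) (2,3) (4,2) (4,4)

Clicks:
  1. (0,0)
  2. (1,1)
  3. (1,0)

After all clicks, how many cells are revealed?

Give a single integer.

Answer: 10

Derivation:
Click 1 (0,0) count=0: revealed 10 new [(0,0) (0,1) (1,0) (1,1) (2,0) (2,1) (3,0) (3,1) (4,0) (4,1)] -> total=10
Click 2 (1,1) count=2: revealed 0 new [(none)] -> total=10
Click 3 (1,0) count=0: revealed 0 new [(none)] -> total=10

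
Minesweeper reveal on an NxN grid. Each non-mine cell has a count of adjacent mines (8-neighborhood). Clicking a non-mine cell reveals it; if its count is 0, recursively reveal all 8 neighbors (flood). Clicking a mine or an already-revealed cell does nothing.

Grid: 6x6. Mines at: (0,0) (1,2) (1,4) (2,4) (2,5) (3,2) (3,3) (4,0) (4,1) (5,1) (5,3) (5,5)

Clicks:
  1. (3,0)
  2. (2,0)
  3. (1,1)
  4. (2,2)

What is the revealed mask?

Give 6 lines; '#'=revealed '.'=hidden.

Answer: ......
##....
###...
##....
......
......

Derivation:
Click 1 (3,0) count=2: revealed 1 new [(3,0)] -> total=1
Click 2 (2,0) count=0: revealed 5 new [(1,0) (1,1) (2,0) (2,1) (3,1)] -> total=6
Click 3 (1,1) count=2: revealed 0 new [(none)] -> total=6
Click 4 (2,2) count=3: revealed 1 new [(2,2)] -> total=7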